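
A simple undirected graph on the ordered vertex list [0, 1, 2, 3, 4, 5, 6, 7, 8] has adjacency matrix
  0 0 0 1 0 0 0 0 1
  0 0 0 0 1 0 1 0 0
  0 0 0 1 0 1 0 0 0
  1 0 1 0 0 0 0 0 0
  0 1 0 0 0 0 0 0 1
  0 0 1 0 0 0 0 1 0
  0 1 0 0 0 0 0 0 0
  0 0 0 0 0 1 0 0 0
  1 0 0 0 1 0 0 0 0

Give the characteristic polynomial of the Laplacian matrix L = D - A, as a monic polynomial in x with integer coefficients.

x^9 - 16x^8 + 105x^7 - 364x^6 + 715x^5 - 792x^4 + 462x^3 - 120x^2 + 9x

Reading degrees in the order [0, 1, 2, 3, 4, 5, 6, 7, 8] gives [2, 2, 2, 2, 2, 2, 1, 1, 2]; set D = diag(2, 2, 2, 2, 2, 2, 1, 1, 2) and form L = D - A. Computing det(xI - L) by cofactor expansion (or equivalently via sum-over-permutations) gives x^9 - 16x^8 + 105x^7 - 364x^6 + 715x^5 - 792x^4 + 462x^3 - 120x^2 + 9x. The coefficient of x^8 equals -trace(L) = -16, matching the sum of degrees. The largest eigenvalue, 3.8794, is at most the vertex count 9. By the matrix-tree theorem the graph has (1/9) * product of the nonzero eigenvalues = 1 spanning tree.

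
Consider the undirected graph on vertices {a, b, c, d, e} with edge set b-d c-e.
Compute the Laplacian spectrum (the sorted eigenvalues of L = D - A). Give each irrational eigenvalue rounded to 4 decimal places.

[0, 0, 0, 2, 2]

Reading degrees in the order [a, b, c, d, e] gives [0, 1, 1, 1, 1]; set D = diag(0, 1, 1, 1, 1) and form L = D - A. Since every row of L sums to 0, the all-ones vector is in the kernel and 0 is an eigenvalue. The 3 zero eigenvalues correspond to the 3 connected components. The eigenvalues sum to 4, which equals trace(L) = 2|E|. There are 3 zeros in the spectrum, matching the 3 components.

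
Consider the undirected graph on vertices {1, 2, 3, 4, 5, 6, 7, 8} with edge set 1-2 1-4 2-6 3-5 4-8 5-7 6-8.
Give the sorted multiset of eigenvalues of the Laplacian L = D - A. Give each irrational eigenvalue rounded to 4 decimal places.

With the vertex order [1, 2, 3, 4, 5, 6, 7, 8], the degrees are [2, 2, 1, 2, 2, 2, 1, 2], giving D = diag(2, 2, 1, 2, 2, 2, 1, 2) and L = D - A. The multiplicity of 0 as a Laplacian eigenvalue equals the number of connected components. The 2 zero eigenvalues correspond to the 2 connected components. There are 2 zeros in the spectrum, matching the 2 components.

[0, 0, 1, 1.3820, 1.3820, 3, 3.6180, 3.6180]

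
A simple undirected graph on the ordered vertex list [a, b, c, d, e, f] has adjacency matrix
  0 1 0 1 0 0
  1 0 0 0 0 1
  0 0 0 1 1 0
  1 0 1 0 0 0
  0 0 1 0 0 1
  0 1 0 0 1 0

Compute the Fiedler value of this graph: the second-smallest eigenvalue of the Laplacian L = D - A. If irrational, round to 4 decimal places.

Reading degrees in the order [a, b, c, d, e, f] gives [2, 2, 2, 2, 2, 2]; set D = diag(2, 2, 2, 2, 2, 2) and form L = D - A. The sorted Laplacian eigenvalues are [0, 1, 1, 3, 3, 4]; the algebraic connectivity is the second entry, 1. There is one zero in the spectrum, matching the 1 component. The eigenvalues sum to 12, which equals trace(L) = 2|E|.

1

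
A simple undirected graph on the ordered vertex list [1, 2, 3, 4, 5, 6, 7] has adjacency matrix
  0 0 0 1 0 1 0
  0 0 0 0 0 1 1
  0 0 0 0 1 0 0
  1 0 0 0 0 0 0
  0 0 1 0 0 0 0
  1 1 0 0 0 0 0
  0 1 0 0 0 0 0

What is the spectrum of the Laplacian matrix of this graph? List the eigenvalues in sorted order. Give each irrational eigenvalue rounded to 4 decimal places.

[0, 0, 0.3820, 1.3820, 2, 2.6180, 3.6180]

With the vertex order [1, 2, 3, 4, 5, 6, 7], the degrees are [2, 2, 1, 1, 1, 2, 1], giving D = diag(2, 2, 1, 1, 1, 2, 1) and L = D - A. L is symmetric positive semidefinite, so every eigenvalue is real and nonnegative. The 2 zero eigenvalues correspond to the 2 connected components.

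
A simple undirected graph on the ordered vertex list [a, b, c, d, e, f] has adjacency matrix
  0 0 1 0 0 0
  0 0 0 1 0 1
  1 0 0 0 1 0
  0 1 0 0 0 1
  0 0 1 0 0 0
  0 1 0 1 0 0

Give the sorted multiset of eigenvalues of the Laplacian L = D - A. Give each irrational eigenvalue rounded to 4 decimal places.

With the vertex order [a, b, c, d, e, f], the degrees are [1, 2, 2, 2, 1, 2], giving D = diag(1, 2, 2, 2, 1, 2) and L = D - A. L is symmetric positive semidefinite, so every eigenvalue is real and nonnegative. The 2 zero eigenvalues correspond to the 2 connected components.

[0, 0, 1, 3, 3, 3]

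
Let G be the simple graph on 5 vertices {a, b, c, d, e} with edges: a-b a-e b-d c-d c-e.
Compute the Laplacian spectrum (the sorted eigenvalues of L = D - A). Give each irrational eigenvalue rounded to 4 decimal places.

With the vertex order [a, b, c, d, e], the degrees are [2, 2, 2, 2, 2], giving D = diag(2, 2, 2, 2, 2) and L = D - A. Since every row of L sums to 0, the all-ones vector is in the kernel and 0 is an eigenvalue. The eigenvalues sum to 10, which equals trace(L) = 2|E|.

[0, 1.3820, 1.3820, 3.6180, 3.6180]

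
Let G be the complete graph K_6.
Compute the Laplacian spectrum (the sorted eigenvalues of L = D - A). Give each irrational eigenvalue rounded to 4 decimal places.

[0, 6, 6, 6, 6, 6]

The graph has 6 vertices and degree multiset [5, 5, 5, 5, 5, 5]; D is the diagonal matrix of degrees and L = D - A. Diagonalising L (or applying a numerical eigensolver to the 6x6 matrix) gives the spectrum above. The eigenvalues sum to 30, which equals trace(L) = 2|E|. By the matrix-tree theorem the graph has (1/6) * product of the nonzero eigenvalues = 1296 spanning trees.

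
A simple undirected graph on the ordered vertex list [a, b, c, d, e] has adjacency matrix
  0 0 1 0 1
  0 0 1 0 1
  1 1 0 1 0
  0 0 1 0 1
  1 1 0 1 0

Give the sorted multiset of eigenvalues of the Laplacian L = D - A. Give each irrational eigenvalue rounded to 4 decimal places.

[0, 2, 2, 3, 5]

Reading degrees in the order [a, b, c, d, e] gives [2, 2, 3, 2, 3]; set D = diag(2, 2, 3, 2, 3) and form L = D - A. Since every row of L sums to 0, the all-ones vector is in the kernel and 0 is an eigenvalue. There is one zero in the spectrum, matching the 1 component.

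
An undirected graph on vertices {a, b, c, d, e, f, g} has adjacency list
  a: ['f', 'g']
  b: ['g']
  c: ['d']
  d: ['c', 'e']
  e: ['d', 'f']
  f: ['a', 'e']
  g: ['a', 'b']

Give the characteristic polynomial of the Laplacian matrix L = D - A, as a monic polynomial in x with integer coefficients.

With the vertex order [a, b, c, d, e, f, g], the degrees are [2, 1, 1, 2, 2, 2, 2], giving D = diag(2, 1, 1, 2, 2, 2, 2) and L = D - A. Computing det(xI - L) by cofactor expansion (or equivalently via sum-over-permutations) gives x^7 - 12x^6 + 55x^5 - 120x^4 + 126x^3 - 56x^2 + 7x. Since p(0) = det(-L) = 0, x divides p(x). There is one zero in the spectrum, matching the 1 component.

x^7 - 12x^6 + 55x^5 - 120x^4 + 126x^3 - 56x^2 + 7x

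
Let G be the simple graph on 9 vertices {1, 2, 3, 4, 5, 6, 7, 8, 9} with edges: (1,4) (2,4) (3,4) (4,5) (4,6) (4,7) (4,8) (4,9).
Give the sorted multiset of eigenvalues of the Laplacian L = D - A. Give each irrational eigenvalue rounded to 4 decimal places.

[0, 1, 1, 1, 1, 1, 1, 1, 9]

Reading degrees in the order [1, 2, 3, 4, 5, 6, 7, 8, 9] gives [1, 1, 1, 8, 1, 1, 1, 1, 1]; set D = diag(1, 1, 1, 8, 1, 1, 1, 1, 1) and form L = D - A. Since every row of L sums to 0, the all-ones vector is in the kernel and 0 is an eigenvalue.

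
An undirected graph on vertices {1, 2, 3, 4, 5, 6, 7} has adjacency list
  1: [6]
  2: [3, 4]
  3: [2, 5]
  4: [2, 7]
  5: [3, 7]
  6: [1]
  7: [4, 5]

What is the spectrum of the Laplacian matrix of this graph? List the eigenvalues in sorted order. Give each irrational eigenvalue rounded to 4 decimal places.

[0, 0, 1.3820, 1.3820, 2, 3.6180, 3.6180]

Reading degrees in the order [1, 2, 3, 4, 5, 6, 7] gives [1, 2, 2, 2, 2, 1, 2]; set D = diag(1, 2, 2, 2, 2, 1, 2) and form L = D - A. Since every row of L sums to 0, the all-ones vector is in the kernel and 0 is an eigenvalue. The 2 zero eigenvalues correspond to the 2 connected components. The eigenvalues sum to 12, which equals trace(L) = 2|E|. The largest eigenvalue, 3.6180, is at most the vertex count 7.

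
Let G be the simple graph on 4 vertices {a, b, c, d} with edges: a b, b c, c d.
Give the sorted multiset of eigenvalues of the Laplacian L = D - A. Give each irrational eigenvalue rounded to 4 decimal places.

Reading degrees in the order [a, b, c, d] gives [1, 2, 2, 1]; set D = diag(1, 2, 2, 1) and form L = D - A. Diagonalising L (or applying a numerical eigensolver to the 4x4 matrix) gives the spectrum above. The single zero eigenvalue shows the graph is connected.

[0, 0.5858, 2, 3.4142]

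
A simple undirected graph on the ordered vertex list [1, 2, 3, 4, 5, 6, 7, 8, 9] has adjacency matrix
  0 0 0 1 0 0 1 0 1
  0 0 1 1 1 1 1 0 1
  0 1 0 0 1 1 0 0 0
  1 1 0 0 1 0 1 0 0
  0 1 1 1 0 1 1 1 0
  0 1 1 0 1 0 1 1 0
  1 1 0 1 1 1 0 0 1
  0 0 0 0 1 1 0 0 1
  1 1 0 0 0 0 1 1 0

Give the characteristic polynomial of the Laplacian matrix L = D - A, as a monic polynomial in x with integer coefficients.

Each diagonal entry of L is the vertex degree and each off-diagonal entry is -1 where an edge is present, 0 otherwise; in the order [1, 2, 3, 4, 5, 6, 7, 8, 9] the diagonal is [3, 6, 3, 4, 6, 5, 6, 3, 4]. L has integer entries, so p(x) = det(xI - L) has integer coefficients. Expanding the determinant yields x^9 - 40x^8 + 684x^7 - 6518x^6 + 37777x^5 - 136048x^4 + 296563x^3 - 356800x^2 + 180936x. Since p(0) = det(-L) = 0, x divides p(x). There is one zero in the spectrum, matching the 1 component.

x^9 - 40x^8 + 684x^7 - 6518x^6 + 37777x^5 - 136048x^4 + 296563x^3 - 356800x^2 + 180936x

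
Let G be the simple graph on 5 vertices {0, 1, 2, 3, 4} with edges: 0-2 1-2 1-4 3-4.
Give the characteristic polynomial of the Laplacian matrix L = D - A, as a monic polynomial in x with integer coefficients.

Reading degrees in the order [0, 1, 2, 3, 4] gives [1, 2, 2, 1, 2]; set D = diag(1, 2, 2, 1, 2) and form L = D - A. L has integer entries, so p(x) = det(xI - L) has integer coefficients. Expanding the determinant yields x^5 - 8x^4 + 21x^3 - 20x^2 + 5x. The coefficient of x^4 equals -trace(L) = -8, matching the sum of degrees.

x^5 - 8x^4 + 21x^3 - 20x^2 + 5x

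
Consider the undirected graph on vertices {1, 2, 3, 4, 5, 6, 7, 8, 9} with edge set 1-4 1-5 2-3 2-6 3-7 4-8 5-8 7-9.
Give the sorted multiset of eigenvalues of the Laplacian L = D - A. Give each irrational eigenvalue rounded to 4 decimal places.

Each diagonal entry of L is the vertex degree and each off-diagonal entry is -1 where an edge is present, 0 otherwise; in the order [1, 2, 3, 4, 5, 6, 7, 8, 9] the diagonal is [2, 2, 2, 2, 2, 1, 2, 2, 1]. Since every row of L sums to 0, the all-ones vector is in the kernel and 0 is an eigenvalue. The 2 zero eigenvalues correspond to the 2 connected components.

[0, 0, 0.3820, 1.3820, 2, 2, 2.6180, 3.6180, 4]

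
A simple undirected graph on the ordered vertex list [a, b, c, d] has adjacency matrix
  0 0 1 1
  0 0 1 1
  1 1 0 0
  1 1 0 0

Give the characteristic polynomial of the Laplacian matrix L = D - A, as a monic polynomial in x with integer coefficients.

x^4 - 8x^3 + 20x^2 - 16x

With the vertex order [a, b, c, d], the degrees are [2, 2, 2, 2], giving D = diag(2, 2, 2, 2) and L = D - A. The eigenvalues of L are [0, 2, 2, 4]; the characteristic polynomial is the product of (x - lambda_i), which multiplies out to x^4 - 8x^3 + 20x^2 - 16x. The constant term is 0 because L is singular (the all-ones vector lies in its kernel).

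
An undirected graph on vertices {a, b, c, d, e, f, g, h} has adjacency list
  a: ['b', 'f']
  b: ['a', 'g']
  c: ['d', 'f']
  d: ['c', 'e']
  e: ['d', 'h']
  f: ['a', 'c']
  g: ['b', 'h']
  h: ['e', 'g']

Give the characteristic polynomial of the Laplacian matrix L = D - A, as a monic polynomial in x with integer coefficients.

x^8 - 16x^7 + 104x^6 - 352x^5 + 660x^4 - 672x^3 + 336x^2 - 64x

Each diagonal entry of L is the vertex degree and each off-diagonal entry is -1 where an edge is present, 0 otherwise; in the order [a, b, c, d, e, f, g, h] the diagonal is [2, 2, 2, 2, 2, 2, 2, 2]. L has integer entries, so p(x) = det(xI - L) has integer coefficients. Expanding the determinant yields x^8 - 16x^7 + 104x^6 - 352x^5 + 660x^4 - 672x^3 + 336x^2 - 64x. The constant term is 0 because L is singular (the all-ones vector lies in its kernel). The largest eigenvalue, 4, is at most the vertex count 8.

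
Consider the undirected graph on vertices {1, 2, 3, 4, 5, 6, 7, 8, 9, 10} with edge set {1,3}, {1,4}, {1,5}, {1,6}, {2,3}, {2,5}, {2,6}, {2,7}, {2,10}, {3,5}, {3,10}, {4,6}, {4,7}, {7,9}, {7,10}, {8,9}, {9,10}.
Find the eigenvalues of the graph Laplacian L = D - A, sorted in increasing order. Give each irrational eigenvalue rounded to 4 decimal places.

With the vertex order [1, 2, 3, 4, 5, 6, 7, 8, 9, 10], the degrees are [4, 5, 4, 3, 3, 3, 4, 1, 3, 4], giving D = diag(4, 5, 4, 3, 3, 3, 4, 1, 3, 4) and L = D - A. L is symmetric positive semidefinite, so every eigenvalue is real and nonnegative. The eigenvalues sum to 34, which equals trace(L) = 2|E|. By the matrix-tree theorem the graph has (1/10) * product of the nonzero eigenvalues = 2698 spanning trees.

[0, 0.5744, 1.8794, 2.0285, 3.5764, 4, 4.2401, 5.4245, 5.6538, 6.6230]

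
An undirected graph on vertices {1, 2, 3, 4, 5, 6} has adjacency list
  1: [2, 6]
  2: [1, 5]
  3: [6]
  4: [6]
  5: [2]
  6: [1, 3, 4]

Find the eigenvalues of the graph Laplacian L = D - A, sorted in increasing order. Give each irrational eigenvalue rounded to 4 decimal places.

Each diagonal entry of L is the vertex degree and each off-diagonal entry is -1 where an edge is present, 0 otherwise; in the order [1, 2, 3, 4, 5, 6] the diagonal is [2, 2, 1, 1, 1, 3]. Diagonalising L (or applying a numerical eigensolver to the 6x6 matrix) gives the spectrum above. There is one zero in the spectrum, matching the 1 component.

[0, 0.3249, 1, 1.4608, 3, 4.2143]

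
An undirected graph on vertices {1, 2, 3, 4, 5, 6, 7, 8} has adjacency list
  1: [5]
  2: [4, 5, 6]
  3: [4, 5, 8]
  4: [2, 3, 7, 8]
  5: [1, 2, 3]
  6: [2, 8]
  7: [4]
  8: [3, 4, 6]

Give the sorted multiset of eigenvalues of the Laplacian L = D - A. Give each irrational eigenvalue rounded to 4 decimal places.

Reading degrees in the order [1, 2, 3, 4, 5, 6, 7, 8] gives [1, 3, 3, 4, 3, 2, 1, 3]; set D = diag(1, 3, 3, 4, 3, 2, 1, 3) and form L = D - A. The multiplicity of 0 as a Laplacian eigenvalue equals the number of connected components. The single zero eigenvalue shows the graph is connected. The largest eigenvalue, 5.6234, is at most the vertex count 8.

[0, 0.6039, 0.9630, 2, 2.5170, 3.7192, 4.5737, 5.6234]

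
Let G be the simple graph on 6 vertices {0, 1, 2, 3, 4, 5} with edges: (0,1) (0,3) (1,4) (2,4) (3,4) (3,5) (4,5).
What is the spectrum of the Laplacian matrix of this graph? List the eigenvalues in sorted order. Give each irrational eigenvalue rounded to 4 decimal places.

Reading degrees in the order [0, 1, 2, 3, 4, 5] gives [2, 2, 1, 3, 4, 2]; set D = diag(2, 2, 1, 3, 4, 2) and form L = D - A. The multiplicity of 0 as a Laplacian eigenvalue equals the number of connected components. By the matrix-tree theorem the graph has (1/6) * product of the nonzero eigenvalues = 11 spanning trees. There is one zero in the spectrum, matching the 1 component.

[0, 0.8817, 1.4506, 2.5341, 3.8647, 5.2688]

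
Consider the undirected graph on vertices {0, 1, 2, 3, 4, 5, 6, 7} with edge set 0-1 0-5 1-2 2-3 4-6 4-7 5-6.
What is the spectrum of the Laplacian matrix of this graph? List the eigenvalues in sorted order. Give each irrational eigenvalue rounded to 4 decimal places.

[0, 0.1522, 0.5858, 1.2346, 2, 2.7654, 3.4142, 3.8478]

With the vertex order [0, 1, 2, 3, 4, 5, 6, 7], the degrees are [2, 2, 2, 1, 2, 2, 2, 1], giving D = diag(2, 2, 2, 1, 2, 2, 2, 1) and L = D - A. Since every row of L sums to 0, the all-ones vector is in the kernel and 0 is an eigenvalue. By the matrix-tree theorem the graph has (1/8) * product of the nonzero eigenvalues = 1 spanning tree. There is one zero in the spectrum, matching the 1 component.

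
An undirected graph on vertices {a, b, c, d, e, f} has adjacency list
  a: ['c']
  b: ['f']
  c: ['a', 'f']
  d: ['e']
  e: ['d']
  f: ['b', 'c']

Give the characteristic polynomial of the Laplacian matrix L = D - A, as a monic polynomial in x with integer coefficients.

x^6 - 8x^5 + 22x^4 - 24x^3 + 8x^2

With the vertex order [a, b, c, d, e, f], the degrees are [1, 1, 2, 1, 1, 2], giving D = diag(1, 1, 2, 1, 1, 2) and L = D - A. Computing det(xI - L) by cofactor expansion (or equivalently via sum-over-permutations) gives x^6 - 8x^5 + 22x^4 - 24x^3 + 8x^2. The constant term is 0 because L is singular (the all-ones vector lies in its kernel). The largest eigenvalue, 3.4142, is at most the vertex count 6. There are 2 zeros in the spectrum, matching the 2 components.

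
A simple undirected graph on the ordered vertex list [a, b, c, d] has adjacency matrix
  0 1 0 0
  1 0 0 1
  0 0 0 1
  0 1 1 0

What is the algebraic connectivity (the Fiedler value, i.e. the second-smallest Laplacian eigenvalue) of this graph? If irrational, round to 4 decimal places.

Each diagonal entry of L is the vertex degree and each off-diagonal entry is -1 where an edge is present, 0 otherwise; in the order [a, b, c, d] the diagonal is [1, 2, 1, 2]. The sorted Laplacian eigenvalues are [0, 0.5858, 2, 3.4142]; the algebraic connectivity is the second entry, 0.5858.

0.5858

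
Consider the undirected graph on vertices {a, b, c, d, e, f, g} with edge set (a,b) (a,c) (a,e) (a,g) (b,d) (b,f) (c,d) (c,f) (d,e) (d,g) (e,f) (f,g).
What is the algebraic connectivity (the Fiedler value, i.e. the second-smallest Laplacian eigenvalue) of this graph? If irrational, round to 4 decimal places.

Reading degrees in the order [a, b, c, d, e, f, g] gives [4, 3, 3, 4, 3, 4, 3]; set D = diag(4, 3, 3, 4, 3, 4, 3) and form L = D - A. The sorted Laplacian eigenvalues are [0, 3, 3, 3, 4, 4, 7]; the algebraic connectivity is the second entry, 3. By the matrix-tree theorem the graph has (1/7) * product of the nonzero eigenvalues = 432 spanning trees. The eigenvalues sum to 24, which equals trace(L) = 2|E|.

3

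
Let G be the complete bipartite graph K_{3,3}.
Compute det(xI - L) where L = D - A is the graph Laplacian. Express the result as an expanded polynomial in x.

The graph has 6 vertices and degree multiset [3, 3, 3, 3, 3, 3]; D is the diagonal matrix of degrees and L = D - A. The eigenvalues of L are [0, 3, 3, 3, 3, 6]; the characteristic polynomial is the product of (x - lambda_i), which multiplies out to x^6 - 18x^5 + 126x^4 - 432x^3 + 729x^2 - 486x. Since p(0) = det(-L) = 0, x divides p(x). The largest eigenvalue, 6, is at most the vertex count 6. There is one zero in the spectrum, matching the 1 component.

x^6 - 18x^5 + 126x^4 - 432x^3 + 729x^2 - 486x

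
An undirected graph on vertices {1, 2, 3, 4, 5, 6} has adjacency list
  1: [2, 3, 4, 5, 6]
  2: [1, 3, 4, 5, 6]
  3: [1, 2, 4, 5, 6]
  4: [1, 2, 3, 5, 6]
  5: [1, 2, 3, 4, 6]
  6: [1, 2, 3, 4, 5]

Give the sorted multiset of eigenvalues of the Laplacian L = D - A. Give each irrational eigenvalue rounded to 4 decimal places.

With the vertex order [1, 2, 3, 4, 5, 6], the degrees are [5, 5, 5, 5, 5, 5], giving D = diag(5, 5, 5, 5, 5, 5) and L = D - A. The multiplicity of 0 as a Laplacian eigenvalue equals the number of connected components. The single zero eigenvalue shows the graph is connected. There is one zero in the spectrum, matching the 1 component.

[0, 6, 6, 6, 6, 6]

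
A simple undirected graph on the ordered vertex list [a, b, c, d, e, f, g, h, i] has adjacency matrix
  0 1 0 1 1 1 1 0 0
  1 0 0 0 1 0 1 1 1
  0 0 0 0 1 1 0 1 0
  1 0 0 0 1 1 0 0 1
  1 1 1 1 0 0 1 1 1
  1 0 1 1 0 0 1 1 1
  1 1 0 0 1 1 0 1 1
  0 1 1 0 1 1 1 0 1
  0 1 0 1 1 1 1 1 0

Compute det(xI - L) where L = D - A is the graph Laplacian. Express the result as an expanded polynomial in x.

x^9 - 48x^8 + 994x^7 - 11586x^6 + 83031x^5 - 374076x^4 + 1032871x^3 - 1594860x^2 + 1052037x

Each diagonal entry of L is the vertex degree and each off-diagonal entry is -1 where an edge is present, 0 otherwise; in the order [a, b, c, d, e, f, g, h, i] the diagonal is [5, 5, 3, 4, 7, 6, 6, 6, 6]. Computing det(xI - L) by cofactor expansion (or equivalently via sum-over-permutations) gives x^9 - 48x^8 + 994x^7 - 11586x^6 + 83031x^5 - 374076x^4 + 1032871x^3 - 1594860x^2 + 1052037x. Since p(0) = det(-L) = 0, x divides p(x). The eigenvalues sum to 48, which equals trace(L) = 2|E|.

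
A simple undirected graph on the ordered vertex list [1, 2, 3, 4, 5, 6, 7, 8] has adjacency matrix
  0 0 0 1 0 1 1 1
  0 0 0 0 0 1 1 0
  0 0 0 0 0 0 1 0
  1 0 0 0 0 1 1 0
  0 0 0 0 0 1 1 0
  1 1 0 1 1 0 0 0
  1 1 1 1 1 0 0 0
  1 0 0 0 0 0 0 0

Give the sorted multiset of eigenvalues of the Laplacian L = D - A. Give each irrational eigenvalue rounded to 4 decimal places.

Reading degrees in the order [1, 2, 3, 4, 5, 6, 7, 8] gives [4, 2, 1, 3, 2, 4, 5, 1]; set D = diag(4, 2, 1, 3, 2, 4, 5, 1) and form L = D - A. Diagonalising L (or applying a numerical eigensolver to the 8x8 matrix) gives the spectrum above. The single zero eigenvalue shows the graph is connected.

[0, 0.7484, 1.0408, 2, 2.3129, 4.4874, 4.7642, 6.6463]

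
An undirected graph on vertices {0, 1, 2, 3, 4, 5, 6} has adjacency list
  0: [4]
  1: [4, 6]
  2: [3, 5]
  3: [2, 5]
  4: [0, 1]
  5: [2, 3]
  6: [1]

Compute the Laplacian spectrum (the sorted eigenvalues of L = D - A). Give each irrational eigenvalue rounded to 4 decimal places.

[0, 0, 0.5858, 2, 3, 3, 3.4142]

With the vertex order [0, 1, 2, 3, 4, 5, 6], the degrees are [1, 2, 2, 2, 2, 2, 1], giving D = diag(1, 2, 2, 2, 2, 2, 1) and L = D - A. The multiplicity of 0 as a Laplacian eigenvalue equals the number of connected components. The 2 zero eigenvalues correspond to the 2 connected components. The largest eigenvalue, 3.4142, is at most the vertex count 7.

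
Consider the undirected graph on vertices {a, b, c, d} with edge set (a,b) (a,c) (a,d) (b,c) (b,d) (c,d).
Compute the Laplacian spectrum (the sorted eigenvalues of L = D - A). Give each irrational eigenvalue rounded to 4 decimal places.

[0, 4, 4, 4]

Each diagonal entry of L is the vertex degree and each off-diagonal entry is -1 where an edge is present, 0 otherwise; in the order [a, b, c, d] the diagonal is [3, 3, 3, 3]. L is symmetric positive semidefinite, so every eigenvalue is real and nonnegative. The single zero eigenvalue shows the graph is connected. The eigenvalues sum to 12, which equals trace(L) = 2|E|. By the matrix-tree theorem the graph has (1/4) * product of the nonzero eigenvalues = 16 spanning trees.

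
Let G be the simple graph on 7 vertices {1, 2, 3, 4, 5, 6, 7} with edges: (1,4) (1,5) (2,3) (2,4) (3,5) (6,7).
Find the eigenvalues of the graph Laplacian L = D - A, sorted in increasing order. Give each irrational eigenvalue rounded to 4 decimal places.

Reading degrees in the order [1, 2, 3, 4, 5, 6, 7] gives [2, 2, 2, 2, 2, 1, 1]; set D = diag(2, 2, 2, 2, 2, 1, 1) and form L = D - A. The multiplicity of 0 as a Laplacian eigenvalue equals the number of connected components. The 2 zero eigenvalues correspond to the 2 connected components. The eigenvalues sum to 12, which equals trace(L) = 2|E|.

[0, 0, 1.3820, 1.3820, 2, 3.6180, 3.6180]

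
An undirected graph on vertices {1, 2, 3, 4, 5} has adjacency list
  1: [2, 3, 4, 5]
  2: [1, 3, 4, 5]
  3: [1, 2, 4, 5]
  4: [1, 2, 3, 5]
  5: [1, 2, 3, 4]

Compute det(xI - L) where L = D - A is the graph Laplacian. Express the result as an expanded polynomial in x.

Reading degrees in the order [1, 2, 3, 4, 5] gives [4, 4, 4, 4, 4]; set D = diag(4, 4, 4, 4, 4) and form L = D - A. L has integer entries, so p(x) = det(xI - L) has integer coefficients. Expanding the determinant yields x^5 - 20x^4 + 150x^3 - 500x^2 + 625x. The coefficient of x^4 equals -trace(L) = -20, matching the sum of degrees. The largest eigenvalue, 5, is at most the vertex count 5. There is one zero in the spectrum, matching the 1 component.

x^5 - 20x^4 + 150x^3 - 500x^2 + 625x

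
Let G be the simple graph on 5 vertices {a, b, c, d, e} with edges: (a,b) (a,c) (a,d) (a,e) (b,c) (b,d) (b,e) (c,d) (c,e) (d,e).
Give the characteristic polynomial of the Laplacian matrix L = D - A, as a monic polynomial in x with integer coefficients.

x^5 - 20x^4 + 150x^3 - 500x^2 + 625x

Reading degrees in the order [a, b, c, d, e] gives [4, 4, 4, 4, 4]; set D = diag(4, 4, 4, 4, 4) and form L = D - A. The eigenvalues of L are [0, 5, 5, 5, 5]; the characteristic polynomial is the product of (x - lambda_i), which multiplies out to x^5 - 20x^4 + 150x^3 - 500x^2 + 625x. The coefficient of x^4 equals -trace(L) = -20, matching the sum of degrees. By the matrix-tree theorem the graph has (1/5) * product of the nonzero eigenvalues = 125 spanning trees. The eigenvalues sum to 20, which equals trace(L) = 2|E|.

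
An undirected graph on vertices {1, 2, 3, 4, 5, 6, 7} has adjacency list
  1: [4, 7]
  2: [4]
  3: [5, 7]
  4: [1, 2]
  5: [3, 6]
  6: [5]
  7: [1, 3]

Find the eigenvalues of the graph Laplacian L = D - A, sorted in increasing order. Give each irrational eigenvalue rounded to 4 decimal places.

Reading degrees in the order [1, 2, 3, 4, 5, 6, 7] gives [2, 1, 2, 2, 2, 1, 2]; set D = diag(2, 1, 2, 2, 2, 1, 2) and form L = D - A. The multiplicity of 0 as a Laplacian eigenvalue equals the number of connected components. The single zero eigenvalue shows the graph is connected.

[0, 0.1981, 0.7530, 1.5550, 2.4450, 3.2470, 3.8019]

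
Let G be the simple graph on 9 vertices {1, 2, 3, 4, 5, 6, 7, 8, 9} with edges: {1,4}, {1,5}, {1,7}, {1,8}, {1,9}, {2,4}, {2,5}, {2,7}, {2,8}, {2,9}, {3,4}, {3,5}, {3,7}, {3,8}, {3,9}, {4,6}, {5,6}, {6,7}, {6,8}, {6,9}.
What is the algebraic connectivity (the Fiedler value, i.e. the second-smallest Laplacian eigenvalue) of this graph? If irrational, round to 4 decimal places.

Reading degrees in the order [1, 2, 3, 4, 5, 6, 7, 8, 9] gives [5, 5, 5, 4, 4, 5, 4, 4, 4]; set D = diag(5, 5, 5, 4, 4, 5, 4, 4, 4) and form L = D - A. The sorted Laplacian eigenvalues are [0, 4, 4, 4, 4, 5, 5, 5, 9]; the algebraic connectivity is the second entry, 4.

4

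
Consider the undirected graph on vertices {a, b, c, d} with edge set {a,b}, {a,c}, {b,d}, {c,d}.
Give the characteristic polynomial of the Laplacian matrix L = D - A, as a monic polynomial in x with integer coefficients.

x^4 - 8x^3 + 20x^2 - 16x

With the vertex order [a, b, c, d], the degrees are [2, 2, 2, 2], giving D = diag(2, 2, 2, 2) and L = D - A. L has integer entries, so p(x) = det(xI - L) has integer coefficients. Expanding the determinant yields x^4 - 8x^3 + 20x^2 - 16x. Since p(0) = det(-L) = 0, x divides p(x). The largest eigenvalue, 4, is at most the vertex count 4. The eigenvalues sum to 8, which equals trace(L) = 2|E|.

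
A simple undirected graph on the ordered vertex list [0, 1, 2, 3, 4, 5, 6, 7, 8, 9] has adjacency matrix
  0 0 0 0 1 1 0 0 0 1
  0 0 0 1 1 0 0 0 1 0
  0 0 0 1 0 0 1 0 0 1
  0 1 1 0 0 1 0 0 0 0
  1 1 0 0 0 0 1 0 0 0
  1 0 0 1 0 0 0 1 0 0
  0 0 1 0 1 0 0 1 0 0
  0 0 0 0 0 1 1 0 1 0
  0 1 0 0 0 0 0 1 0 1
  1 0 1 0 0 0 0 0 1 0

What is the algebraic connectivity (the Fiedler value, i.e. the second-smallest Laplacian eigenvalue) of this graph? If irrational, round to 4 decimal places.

2

Each diagonal entry of L is the vertex degree and each off-diagonal entry is -1 where an edge is present, 0 otherwise; in the order [0, 1, 2, 3, 4, 5, 6, 7, 8, 9] the diagonal is [3, 3, 3, 3, 3, 3, 3, 3, 3, 3]. The smallest Laplacian eigenvalue is always 0. The next one, lambda_2 = 2, measures how hard the graph is to disconnect: larger values mean better connectivity.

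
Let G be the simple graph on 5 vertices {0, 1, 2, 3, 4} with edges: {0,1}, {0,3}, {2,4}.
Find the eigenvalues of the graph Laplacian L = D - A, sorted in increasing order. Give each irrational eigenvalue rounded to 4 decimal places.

Reading degrees in the order [0, 1, 2, 3, 4] gives [2, 1, 1, 1, 1]; set D = diag(2, 1, 1, 1, 1) and form L = D - A. Since every row of L sums to 0, the all-ones vector is in the kernel and 0 is an eigenvalue. The 2 zero eigenvalues correspond to the 2 connected components. The eigenvalues sum to 6, which equals trace(L) = 2|E|. The largest eigenvalue, 3, is at most the vertex count 5.

[0, 0, 1, 2, 3]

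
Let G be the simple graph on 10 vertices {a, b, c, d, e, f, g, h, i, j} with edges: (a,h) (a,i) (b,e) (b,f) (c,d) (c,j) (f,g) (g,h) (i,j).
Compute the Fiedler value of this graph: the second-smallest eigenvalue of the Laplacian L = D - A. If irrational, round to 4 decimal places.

0.0979

Each diagonal entry of L is the vertex degree and each off-diagonal entry is -1 where an edge is present, 0 otherwise; in the order [a, b, c, d, e, f, g, h, i, j] the diagonal is [2, 2, 2, 1, 1, 2, 2, 2, 2, 2]. The smallest Laplacian eigenvalue is always 0. The next one, lambda_2 = 0.0979, measures how hard the graph is to disconnect: larger values mean better connectivity. The eigenvalues sum to 18, which equals trace(L) = 2|E|. By the matrix-tree theorem the graph has (1/10) * product of the nonzero eigenvalues = 1 spanning tree.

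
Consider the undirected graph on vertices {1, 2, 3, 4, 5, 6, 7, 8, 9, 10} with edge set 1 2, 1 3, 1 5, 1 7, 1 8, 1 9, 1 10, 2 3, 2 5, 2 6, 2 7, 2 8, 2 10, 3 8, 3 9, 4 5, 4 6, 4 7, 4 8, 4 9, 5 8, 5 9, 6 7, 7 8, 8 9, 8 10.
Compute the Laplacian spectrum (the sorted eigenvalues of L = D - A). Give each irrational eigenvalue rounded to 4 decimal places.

With the vertex order [1, 2, 3, 4, 5, 6, 7, 8, 9, 10], the degrees are [7, 7, 4, 5, 5, 3, 5, 8, 5, 3], giving D = diag(7, 7, 4, 5, 5, 3, 5, 8, 5, 3) and L = D - A. L is symmetric positive semidefinite, so every eigenvalue is real and nonnegative. There is one zero in the spectrum, matching the 1 component.

[0, 2.3369, 2.9395, 4.0365, 5.0849, 5.5573, 6.3414, 8.2616, 8.3419, 9.1000]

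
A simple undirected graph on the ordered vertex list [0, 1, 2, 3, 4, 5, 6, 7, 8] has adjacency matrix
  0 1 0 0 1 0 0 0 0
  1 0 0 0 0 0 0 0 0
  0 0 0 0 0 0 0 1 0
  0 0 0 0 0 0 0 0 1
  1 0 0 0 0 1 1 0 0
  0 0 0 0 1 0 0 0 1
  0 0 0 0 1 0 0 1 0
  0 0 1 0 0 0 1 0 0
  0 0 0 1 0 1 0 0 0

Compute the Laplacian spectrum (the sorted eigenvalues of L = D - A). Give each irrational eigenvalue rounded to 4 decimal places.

With the vertex order [0, 1, 2, 3, 4, 5, 6, 7, 8], the degrees are [2, 1, 1, 1, 3, 2, 2, 2, 2], giving D = diag(2, 1, 1, 1, 3, 2, 2, 2, 2) and L = D - A. Since every row of L sums to 0, the all-ones vector is in the kernel and 0 is an eigenvalue. The largest eigenvalue, 4.4605, is at most the vertex count 9. By the matrix-tree theorem the graph has (1/9) * product of the nonzero eigenvalues = 1 spanning tree.

[0, 0.1981, 0.3004, 1, 1.5550, 2.2391, 3, 3.2470, 4.4605]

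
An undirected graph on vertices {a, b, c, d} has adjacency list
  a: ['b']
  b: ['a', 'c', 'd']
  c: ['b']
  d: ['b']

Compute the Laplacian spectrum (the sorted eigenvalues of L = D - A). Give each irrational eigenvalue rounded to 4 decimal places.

[0, 1, 1, 4]

With the vertex order [a, b, c, d], the degrees are [1, 3, 1, 1], giving D = diag(1, 3, 1, 1) and L = D - A. Diagonalising L (or applying a numerical eigensolver to the 4x4 matrix) gives the spectrum above. There is one zero in the spectrum, matching the 1 component.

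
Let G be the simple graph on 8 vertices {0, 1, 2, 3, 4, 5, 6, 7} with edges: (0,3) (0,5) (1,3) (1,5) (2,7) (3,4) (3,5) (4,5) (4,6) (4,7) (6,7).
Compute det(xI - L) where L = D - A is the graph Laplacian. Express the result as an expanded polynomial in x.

x^8 - 22x^7 + 196x^6 - 906x^5 + 2309x^4 - 3170x^3 + 2096x^2 - 480x

Reading degrees in the order [0, 1, 2, 3, 4, 5, 6, 7] gives [2, 2, 1, 4, 4, 4, 2, 3]; set D = diag(2, 2, 1, 4, 4, 4, 2, 3) and form L = D - A. Computing det(xI - L) by cofactor expansion (or equivalently via sum-over-permutations) gives x^8 - 22x^7 + 196x^6 - 906x^5 + 2309x^4 - 3170x^3 + 2096x^2 - 480x. The constant term is 0 because L is singular (the all-ones vector lies in its kernel). The eigenvalues sum to 22, which equals trace(L) = 2|E|.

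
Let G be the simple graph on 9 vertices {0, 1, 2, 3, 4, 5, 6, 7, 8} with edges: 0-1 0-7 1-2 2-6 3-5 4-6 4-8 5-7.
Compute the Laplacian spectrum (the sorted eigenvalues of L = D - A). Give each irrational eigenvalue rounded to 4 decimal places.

[0, 0.1206, 0.4679, 1, 1.6527, 2.3473, 3, 3.5321, 3.8794]

With the vertex order [0, 1, 2, 3, 4, 5, 6, 7, 8], the degrees are [2, 2, 2, 1, 2, 2, 2, 2, 1], giving D = diag(2, 2, 2, 1, 2, 2, 2, 2, 1) and L = D - A. Since every row of L sums to 0, the all-ones vector is in the kernel and 0 is an eigenvalue. The single zero eigenvalue shows the graph is connected.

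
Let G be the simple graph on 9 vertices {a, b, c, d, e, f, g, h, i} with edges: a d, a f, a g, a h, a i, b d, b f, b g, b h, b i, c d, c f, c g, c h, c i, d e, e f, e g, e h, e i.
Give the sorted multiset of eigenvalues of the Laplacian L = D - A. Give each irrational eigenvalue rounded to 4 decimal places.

Reading degrees in the order [a, b, c, d, e, f, g, h, i] gives [5, 5, 5, 4, 5, 4, 4, 4, 4]; set D = diag(5, 5, 5, 4, 5, 4, 4, 4, 4) and form L = D - A. Diagonalising L (or applying a numerical eigensolver to the 9x9 matrix) gives the spectrum above. By the matrix-tree theorem the graph has (1/9) * product of the nonzero eigenvalues = 32000 spanning trees.

[0, 4, 4, 4, 4, 5, 5, 5, 9]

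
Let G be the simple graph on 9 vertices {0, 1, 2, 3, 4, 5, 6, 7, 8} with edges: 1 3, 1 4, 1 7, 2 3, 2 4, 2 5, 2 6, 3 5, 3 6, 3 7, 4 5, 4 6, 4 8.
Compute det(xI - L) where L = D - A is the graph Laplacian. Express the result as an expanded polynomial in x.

x^9 - 26x^8 + 276x^7 - 1540x^6 + 4833x^5 - 8426x^4 + 7434x^3 - 2520x^2

With the vertex order [0, 1, 2, 3, 4, 5, 6, 7, 8], the degrees are [0, 3, 4, 5, 5, 3, 3, 2, 1], giving D = diag(0, 3, 4, 5, 5, 3, 3, 2, 1) and L = D - A. Computing det(xI - L) by cofactor expansion (or equivalently via sum-over-permutations) gives x^9 - 26x^8 + 276x^7 - 1540x^6 + 4833x^5 - 8426x^4 + 7434x^3 - 2520x^2. Since p(0) = det(-L) = 0, x divides p(x). The largest eigenvalue, 6.8628, is at most the vertex count 9. The eigenvalues sum to 26, which equals trace(L) = 2|E|.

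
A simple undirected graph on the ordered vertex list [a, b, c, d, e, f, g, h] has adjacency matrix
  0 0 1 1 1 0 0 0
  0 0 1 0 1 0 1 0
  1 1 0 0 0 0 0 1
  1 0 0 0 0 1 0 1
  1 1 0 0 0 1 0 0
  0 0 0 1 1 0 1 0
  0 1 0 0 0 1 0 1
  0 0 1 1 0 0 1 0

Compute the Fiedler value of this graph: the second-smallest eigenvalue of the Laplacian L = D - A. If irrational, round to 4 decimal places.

Each diagonal entry of L is the vertex degree and each off-diagonal entry is -1 where an edge is present, 0 otherwise; in the order [a, b, c, d, e, f, g, h] the diagonal is [3, 3, 3, 3, 3, 3, 3, 3]. The smallest Laplacian eigenvalue is always 0. The next one, lambda_2 = 2, measures how hard the graph is to disconnect: larger values mean better connectivity.

2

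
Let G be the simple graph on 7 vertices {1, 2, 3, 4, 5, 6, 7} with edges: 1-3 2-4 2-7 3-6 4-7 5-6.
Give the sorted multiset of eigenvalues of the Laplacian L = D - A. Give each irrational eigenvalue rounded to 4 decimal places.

[0, 0, 0.5858, 2, 3, 3, 3.4142]

Each diagonal entry of L is the vertex degree and each off-diagonal entry is -1 where an edge is present, 0 otherwise; in the order [1, 2, 3, 4, 5, 6, 7] the diagonal is [1, 2, 2, 2, 1, 2, 2]. L is symmetric positive semidefinite, so every eigenvalue is real and nonnegative. The 2 zero eigenvalues correspond to the 2 connected components. There are 2 zeros in the spectrum, matching the 2 components.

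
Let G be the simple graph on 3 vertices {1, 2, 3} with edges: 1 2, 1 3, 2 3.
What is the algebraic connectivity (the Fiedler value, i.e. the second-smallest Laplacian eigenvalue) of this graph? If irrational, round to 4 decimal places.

With the vertex order [1, 2, 3], the degrees are [2, 2, 2], giving D = diag(2, 2, 2) and L = D - A. Computing the eigenvalues of L and sorting gives [0, 3, 3]. The Fiedler value lambda_2 = 3 is strictly positive, so the graph is connected. The largest eigenvalue, 3, is at most the vertex count 3.

3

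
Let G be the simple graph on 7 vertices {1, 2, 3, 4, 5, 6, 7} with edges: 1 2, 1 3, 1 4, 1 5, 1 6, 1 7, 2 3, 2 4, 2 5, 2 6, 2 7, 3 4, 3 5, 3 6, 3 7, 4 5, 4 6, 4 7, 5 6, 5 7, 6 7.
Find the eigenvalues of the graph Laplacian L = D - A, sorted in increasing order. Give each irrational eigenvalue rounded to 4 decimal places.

Each diagonal entry of L is the vertex degree and each off-diagonal entry is -1 where an edge is present, 0 otherwise; in the order [1, 2, 3, 4, 5, 6, 7] the diagonal is [6, 6, 6, 6, 6, 6, 6]. Diagonalising L (or applying a numerical eigensolver to the 7x7 matrix) gives the spectrum above. The single zero eigenvalue shows the graph is connected.

[0, 7, 7, 7, 7, 7, 7]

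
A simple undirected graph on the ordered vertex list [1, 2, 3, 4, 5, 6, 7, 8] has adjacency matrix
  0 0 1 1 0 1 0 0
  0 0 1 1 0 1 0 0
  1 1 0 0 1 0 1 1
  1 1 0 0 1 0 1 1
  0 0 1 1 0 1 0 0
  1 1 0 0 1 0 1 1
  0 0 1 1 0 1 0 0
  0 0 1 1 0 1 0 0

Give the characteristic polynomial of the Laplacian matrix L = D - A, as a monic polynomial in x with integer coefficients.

With the vertex order [1, 2, 3, 4, 5, 6, 7, 8], the degrees are [3, 3, 5, 5, 3, 5, 3, 3], giving D = diag(3, 3, 5, 5, 3, 5, 3, 3) and L = D - A. Computing det(xI - L) by cofactor expansion (or equivalently via sum-over-permutations) gives x^8 - 30x^7 + 375x^6 - 2540x^5 + 10095x^4 - 23598x^3 + 30105x^2 - 16200x. The coefficient of x^7 equals -trace(L) = -30, matching the sum of degrees. The largest eigenvalue, 8, is at most the vertex count 8. There is one zero in the spectrum, matching the 1 component.

x^8 - 30x^7 + 375x^6 - 2540x^5 + 10095x^4 - 23598x^3 + 30105x^2 - 16200x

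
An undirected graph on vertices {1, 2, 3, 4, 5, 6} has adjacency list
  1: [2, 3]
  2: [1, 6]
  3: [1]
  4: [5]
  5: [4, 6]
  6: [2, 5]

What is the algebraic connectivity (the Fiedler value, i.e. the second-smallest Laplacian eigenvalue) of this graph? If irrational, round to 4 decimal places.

0.2679

Reading degrees in the order [1, 2, 3, 4, 5, 6] gives [2, 2, 1, 1, 2, 2]; set D = diag(2, 2, 1, 1, 2, 2) and form L = D - A. Computing the eigenvalues of L and sorting gives [0, 0.2679, 1, 2, 3, 3.7321]. The Fiedler value lambda_2 = 0.2679 is strictly positive, so the graph is connected. The eigenvalues sum to 10, which equals trace(L) = 2|E|. By the matrix-tree theorem the graph has (1/6) * product of the nonzero eigenvalues = 1 spanning tree.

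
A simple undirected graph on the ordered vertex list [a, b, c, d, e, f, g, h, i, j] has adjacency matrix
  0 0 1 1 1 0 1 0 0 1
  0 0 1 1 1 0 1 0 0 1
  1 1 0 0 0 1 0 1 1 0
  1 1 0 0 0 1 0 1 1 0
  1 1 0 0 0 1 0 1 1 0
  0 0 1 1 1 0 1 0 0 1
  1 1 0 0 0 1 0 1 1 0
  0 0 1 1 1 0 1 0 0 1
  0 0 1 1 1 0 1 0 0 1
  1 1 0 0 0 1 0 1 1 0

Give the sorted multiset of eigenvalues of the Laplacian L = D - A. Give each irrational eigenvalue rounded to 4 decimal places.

With the vertex order [a, b, c, d, e, f, g, h, i, j], the degrees are [5, 5, 5, 5, 5, 5, 5, 5, 5, 5], giving D = diag(5, 5, 5, 5, 5, 5, 5, 5, 5, 5) and L = D - A. The multiplicity of 0 as a Laplacian eigenvalue equals the number of connected components. The eigenvalues sum to 50, which equals trace(L) = 2|E|.

[0, 5, 5, 5, 5, 5, 5, 5, 5, 10]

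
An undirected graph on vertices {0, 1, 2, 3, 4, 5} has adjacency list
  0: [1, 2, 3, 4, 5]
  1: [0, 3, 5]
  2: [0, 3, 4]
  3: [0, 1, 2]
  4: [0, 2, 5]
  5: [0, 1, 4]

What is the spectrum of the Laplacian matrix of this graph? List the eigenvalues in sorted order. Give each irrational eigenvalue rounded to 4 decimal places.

Each diagonal entry of L is the vertex degree and each off-diagonal entry is -1 where an edge is present, 0 otherwise; in the order [0, 1, 2, 3, 4, 5] the diagonal is [5, 3, 3, 3, 3, 3]. Since every row of L sums to 0, the all-ones vector is in the kernel and 0 is an eigenvalue. By the matrix-tree theorem the graph has (1/6) * product of the nonzero eigenvalues = 121 spanning trees. The largest eigenvalue, 6, is at most the vertex count 6.

[0, 2.3820, 2.3820, 4.6180, 4.6180, 6]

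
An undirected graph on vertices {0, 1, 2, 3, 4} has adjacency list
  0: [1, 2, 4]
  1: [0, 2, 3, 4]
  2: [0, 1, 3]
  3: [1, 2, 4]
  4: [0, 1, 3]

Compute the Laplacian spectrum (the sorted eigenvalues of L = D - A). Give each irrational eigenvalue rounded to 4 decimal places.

Each diagonal entry of L is the vertex degree and each off-diagonal entry is -1 where an edge is present, 0 otherwise; in the order [0, 1, 2, 3, 4] the diagonal is [3, 4, 3, 3, 3]. The multiplicity of 0 as a Laplacian eigenvalue equals the number of connected components. The single zero eigenvalue shows the graph is connected. There is one zero in the spectrum, matching the 1 component. The largest eigenvalue, 5, is at most the vertex count 5.

[0, 3, 3, 5, 5]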